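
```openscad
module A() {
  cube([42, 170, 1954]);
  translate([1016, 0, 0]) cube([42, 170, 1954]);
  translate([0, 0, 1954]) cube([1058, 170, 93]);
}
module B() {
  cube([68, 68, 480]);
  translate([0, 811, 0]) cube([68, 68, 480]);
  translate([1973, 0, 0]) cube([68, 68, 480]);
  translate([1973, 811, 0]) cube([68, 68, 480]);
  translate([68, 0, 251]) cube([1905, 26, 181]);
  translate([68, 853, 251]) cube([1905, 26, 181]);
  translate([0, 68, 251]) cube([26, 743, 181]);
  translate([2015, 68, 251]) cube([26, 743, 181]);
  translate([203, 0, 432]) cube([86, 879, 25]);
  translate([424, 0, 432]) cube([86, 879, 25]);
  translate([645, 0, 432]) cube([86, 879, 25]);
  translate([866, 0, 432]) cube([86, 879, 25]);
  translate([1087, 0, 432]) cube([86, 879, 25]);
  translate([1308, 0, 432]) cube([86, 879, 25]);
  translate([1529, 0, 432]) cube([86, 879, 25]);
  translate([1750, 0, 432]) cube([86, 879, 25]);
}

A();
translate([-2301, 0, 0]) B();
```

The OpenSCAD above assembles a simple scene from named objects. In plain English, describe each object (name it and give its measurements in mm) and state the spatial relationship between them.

A is a rectangular door frame: two vertical jambs of 42×170 mm section, 1954 mm tall, with a clear opening 974 mm wide between their inner faces. A header 93 mm tall and 170 mm deep lies on top of the jambs and spans the full outside width.

B is a bed frame 2041 mm long (x) by 879 mm wide (y). Four 68×68 mm corner posts, 480 mm tall, at the corners of the footprint. Four rails of 26 mm thickness and 181 mm height run between adjacent posts with their undersides at z = 251 mm, their outer faces flush with the outside of the frame (the two x-running rails run between the posts' inner faces; the two y-running rails run between the posts' inner faces). 8 slats, each 86 mm wide (x) and 25 mm thick, lie across the top of the two x-running rails, running the full 879 mm width of the frame in y; the slats are evenly spaced along x between the inner faces of the end posts with equal gaps (rounded down to the nearest mm) at the −x end and between each pair — any rounding remainder accumulates at the +x end.

The bed frame is on the floor beside the door frame on its −x side.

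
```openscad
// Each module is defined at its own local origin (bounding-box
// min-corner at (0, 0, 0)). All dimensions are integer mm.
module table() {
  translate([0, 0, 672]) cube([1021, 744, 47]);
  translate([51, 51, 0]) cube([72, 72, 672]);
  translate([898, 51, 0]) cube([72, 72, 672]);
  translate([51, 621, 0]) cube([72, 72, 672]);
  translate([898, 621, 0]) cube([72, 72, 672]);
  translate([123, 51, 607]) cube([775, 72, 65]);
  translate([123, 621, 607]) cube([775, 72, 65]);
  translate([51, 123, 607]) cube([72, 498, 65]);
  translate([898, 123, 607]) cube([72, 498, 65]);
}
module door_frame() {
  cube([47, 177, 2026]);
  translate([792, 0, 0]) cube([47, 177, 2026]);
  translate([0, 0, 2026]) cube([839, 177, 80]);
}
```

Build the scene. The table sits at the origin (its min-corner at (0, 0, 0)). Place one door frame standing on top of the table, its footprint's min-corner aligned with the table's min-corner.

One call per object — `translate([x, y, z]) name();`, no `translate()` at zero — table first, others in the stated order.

table();
translate([0, 0, 719]) door_frame();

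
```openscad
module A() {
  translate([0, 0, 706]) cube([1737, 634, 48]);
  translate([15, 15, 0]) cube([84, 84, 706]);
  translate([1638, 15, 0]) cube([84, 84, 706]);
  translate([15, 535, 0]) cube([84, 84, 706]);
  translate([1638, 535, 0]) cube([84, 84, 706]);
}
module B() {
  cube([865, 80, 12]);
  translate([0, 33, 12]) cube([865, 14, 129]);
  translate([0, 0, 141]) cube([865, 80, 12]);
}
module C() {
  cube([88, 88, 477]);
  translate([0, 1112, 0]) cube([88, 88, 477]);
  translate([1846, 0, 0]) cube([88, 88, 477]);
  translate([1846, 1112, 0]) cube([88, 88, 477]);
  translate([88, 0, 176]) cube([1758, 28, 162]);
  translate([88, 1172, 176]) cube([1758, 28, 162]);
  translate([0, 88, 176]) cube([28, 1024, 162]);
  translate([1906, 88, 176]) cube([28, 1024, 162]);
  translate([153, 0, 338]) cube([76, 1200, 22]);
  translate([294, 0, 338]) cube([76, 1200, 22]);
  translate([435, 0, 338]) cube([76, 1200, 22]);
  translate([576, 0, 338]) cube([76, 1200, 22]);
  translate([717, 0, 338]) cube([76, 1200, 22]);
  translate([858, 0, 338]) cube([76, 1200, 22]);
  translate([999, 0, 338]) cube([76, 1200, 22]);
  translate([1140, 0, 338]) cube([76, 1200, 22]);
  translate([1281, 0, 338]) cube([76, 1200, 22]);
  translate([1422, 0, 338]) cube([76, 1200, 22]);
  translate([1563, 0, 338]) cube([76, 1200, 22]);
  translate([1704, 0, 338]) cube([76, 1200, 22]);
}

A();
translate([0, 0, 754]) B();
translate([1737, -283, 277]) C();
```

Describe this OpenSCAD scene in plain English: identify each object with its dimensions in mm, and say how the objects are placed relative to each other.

A is a rectangular dining table. The top is 1737×634×48 mm with its upper surface at z = 754 mm. It stands on four 84×84 mm square legs, each inset 15 mm from the nearest pair of top edges, running from the floor to the underside of the top.

B is an I-beam lying along x, 865 mm long. Overall section height 153 mm. Two flanges 80 mm wide (y) and 12 mm thick, one on the floor and one at the top; a web 14 mm thick runs between them, centred on the flange width.

C is a bed frame 1934 mm long (x) by 1200 mm wide (y). Four 88×88 mm corner posts, 477 mm tall, at the corners of the footprint. Four rails of 28 mm thickness and 162 mm height run between adjacent posts with their undersides at z = 176 mm, their outer faces flush with the outside of the frame (the two x-running rails run between the posts' inner faces; the two y-running rails run between the posts' inner faces). 12 slats, each 76 mm wide (x) and 22 mm thick, lie across the top of the two x-running rails, running the full 1200 mm width of the frame in y; the slats are evenly spaced along x between the inner faces of the end posts with equal gaps (rounded down to the nearest mm) at the −x end and between each pair — any rounding remainder accumulates at the +x end.

The I-beam is on top of the table. The bed frame is beside the table with their tops flush at z = 754.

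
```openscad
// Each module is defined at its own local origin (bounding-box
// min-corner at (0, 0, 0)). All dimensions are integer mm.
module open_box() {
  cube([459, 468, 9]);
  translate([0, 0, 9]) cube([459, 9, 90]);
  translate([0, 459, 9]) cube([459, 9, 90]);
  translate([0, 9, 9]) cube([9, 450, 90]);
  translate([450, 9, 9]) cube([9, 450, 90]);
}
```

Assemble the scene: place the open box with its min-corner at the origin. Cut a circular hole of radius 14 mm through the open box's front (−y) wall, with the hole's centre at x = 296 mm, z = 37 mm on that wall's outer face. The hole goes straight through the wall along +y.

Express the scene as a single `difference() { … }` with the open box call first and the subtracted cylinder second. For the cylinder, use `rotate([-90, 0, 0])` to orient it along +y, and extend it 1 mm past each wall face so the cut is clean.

difference() {
  open_box();
  translate([296, -1, 37]) rotate([-90, 0, 0]) cylinder(h = 11, r = 14);
}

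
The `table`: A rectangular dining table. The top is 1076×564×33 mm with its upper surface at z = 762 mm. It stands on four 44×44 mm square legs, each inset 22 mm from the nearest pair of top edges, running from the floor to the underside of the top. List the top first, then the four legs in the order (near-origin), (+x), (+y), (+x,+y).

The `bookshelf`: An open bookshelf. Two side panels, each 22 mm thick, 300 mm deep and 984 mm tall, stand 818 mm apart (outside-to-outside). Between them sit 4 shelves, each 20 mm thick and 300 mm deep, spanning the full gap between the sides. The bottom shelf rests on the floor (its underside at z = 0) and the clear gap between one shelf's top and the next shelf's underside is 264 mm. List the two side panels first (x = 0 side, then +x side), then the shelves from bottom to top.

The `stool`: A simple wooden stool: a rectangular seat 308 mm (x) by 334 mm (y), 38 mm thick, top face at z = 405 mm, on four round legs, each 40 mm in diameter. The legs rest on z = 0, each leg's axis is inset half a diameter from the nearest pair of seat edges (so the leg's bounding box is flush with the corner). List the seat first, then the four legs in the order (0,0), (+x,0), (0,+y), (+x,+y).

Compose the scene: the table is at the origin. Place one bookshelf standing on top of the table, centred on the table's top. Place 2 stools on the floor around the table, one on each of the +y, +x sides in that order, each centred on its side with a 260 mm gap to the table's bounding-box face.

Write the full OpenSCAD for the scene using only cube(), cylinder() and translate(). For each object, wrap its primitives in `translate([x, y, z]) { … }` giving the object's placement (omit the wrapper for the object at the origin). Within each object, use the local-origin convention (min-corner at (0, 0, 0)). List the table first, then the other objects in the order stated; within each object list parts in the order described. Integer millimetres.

translate([0, 0, 729]) cube([1076, 564, 33]);
translate([22, 22, 0]) cube([44, 44, 729]);
translate([1010, 22, 0]) cube([44, 44, 729]);
translate([22, 498, 0]) cube([44, 44, 729]);
translate([1010, 498, 0]) cube([44, 44, 729]);
translate([129, 132, 762]) {
  cube([22, 300, 984]);
  translate([796, 0, 0]) cube([22, 300, 984]);
  translate([22, 0, 0]) cube([774, 300, 20]);
  translate([22, 0, 284]) cube([774, 300, 20]);
  translate([22, 0, 568]) cube([774, 300, 20]);
  translate([22, 0, 852]) cube([774, 300, 20]);
}
translate([384, 824, 0]) {
  translate([0, 0, 367]) cube([308, 334, 38]);
  translate([20, 20, 0]) cylinder(h = 367, r = 20);
  translate([288, 20, 0]) cylinder(h = 367, r = 20);
  translate([20, 314, 0]) cylinder(h = 367, r = 20);
  translate([288, 314, 0]) cylinder(h = 367, r = 20);
}
translate([1336, 115, 0]) {
  translate([0, 0, 367]) cube([308, 334, 38]);
  translate([20, 20, 0]) cylinder(h = 367, r = 20);
  translate([288, 20, 0]) cylinder(h = 367, r = 20);
  translate([20, 314, 0]) cylinder(h = 367, r = 20);
  translate([288, 314, 0]) cylinder(h = 367, r = 20);
}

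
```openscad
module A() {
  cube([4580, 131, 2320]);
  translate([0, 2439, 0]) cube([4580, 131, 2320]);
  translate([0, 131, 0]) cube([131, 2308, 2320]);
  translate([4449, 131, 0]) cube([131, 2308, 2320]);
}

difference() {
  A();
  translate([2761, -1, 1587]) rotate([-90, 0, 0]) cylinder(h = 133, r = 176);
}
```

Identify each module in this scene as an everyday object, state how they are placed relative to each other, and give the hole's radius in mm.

A is a house frame. The house frame has a circular hole through its front wall. The hole's radius is 176 mm.

The subtracted cylinder has r = 176 mm.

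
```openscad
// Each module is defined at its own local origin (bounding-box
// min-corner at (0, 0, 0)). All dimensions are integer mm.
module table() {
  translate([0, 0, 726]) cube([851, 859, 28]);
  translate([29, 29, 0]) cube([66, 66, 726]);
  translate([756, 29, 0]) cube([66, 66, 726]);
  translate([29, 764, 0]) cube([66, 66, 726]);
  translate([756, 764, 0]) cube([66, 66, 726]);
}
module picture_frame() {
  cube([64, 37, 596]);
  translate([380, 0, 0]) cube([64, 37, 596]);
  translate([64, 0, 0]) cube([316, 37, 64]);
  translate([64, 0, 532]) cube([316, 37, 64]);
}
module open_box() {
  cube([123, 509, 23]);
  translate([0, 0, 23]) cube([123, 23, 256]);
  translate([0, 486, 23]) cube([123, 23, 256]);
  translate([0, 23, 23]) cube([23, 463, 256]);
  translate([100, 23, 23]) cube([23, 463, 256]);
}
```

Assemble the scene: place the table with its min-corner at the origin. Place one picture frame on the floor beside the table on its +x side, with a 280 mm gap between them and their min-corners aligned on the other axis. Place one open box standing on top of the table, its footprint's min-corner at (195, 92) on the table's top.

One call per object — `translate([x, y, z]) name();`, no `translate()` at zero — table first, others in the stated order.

table();
translate([1131, 0, 0]) picture_frame();
translate([195, 92, 754]) open_box();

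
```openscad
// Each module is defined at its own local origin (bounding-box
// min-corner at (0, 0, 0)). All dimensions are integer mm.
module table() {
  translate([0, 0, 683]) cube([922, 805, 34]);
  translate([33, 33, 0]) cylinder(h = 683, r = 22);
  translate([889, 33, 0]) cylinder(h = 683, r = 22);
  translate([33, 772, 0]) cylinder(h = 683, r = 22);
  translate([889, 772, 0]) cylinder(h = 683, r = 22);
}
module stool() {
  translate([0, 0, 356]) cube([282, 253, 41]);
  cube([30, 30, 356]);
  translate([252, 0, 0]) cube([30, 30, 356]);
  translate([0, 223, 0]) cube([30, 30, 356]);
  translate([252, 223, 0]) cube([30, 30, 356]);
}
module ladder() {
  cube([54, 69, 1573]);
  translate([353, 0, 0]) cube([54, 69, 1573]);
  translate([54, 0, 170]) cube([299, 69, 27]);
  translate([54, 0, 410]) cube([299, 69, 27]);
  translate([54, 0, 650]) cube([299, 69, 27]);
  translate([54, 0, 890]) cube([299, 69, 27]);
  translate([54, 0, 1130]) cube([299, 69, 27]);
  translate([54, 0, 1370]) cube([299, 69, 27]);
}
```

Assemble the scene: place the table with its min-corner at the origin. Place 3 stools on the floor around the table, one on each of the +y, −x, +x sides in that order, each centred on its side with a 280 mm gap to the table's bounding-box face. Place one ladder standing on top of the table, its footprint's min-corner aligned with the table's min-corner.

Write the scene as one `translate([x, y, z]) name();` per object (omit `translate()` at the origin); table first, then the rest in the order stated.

table();
translate([320, 1085, 0]) stool();
translate([-562, 276, 0]) stool();
translate([1202, 276, 0]) stool();
translate([0, 0, 717]) ladder();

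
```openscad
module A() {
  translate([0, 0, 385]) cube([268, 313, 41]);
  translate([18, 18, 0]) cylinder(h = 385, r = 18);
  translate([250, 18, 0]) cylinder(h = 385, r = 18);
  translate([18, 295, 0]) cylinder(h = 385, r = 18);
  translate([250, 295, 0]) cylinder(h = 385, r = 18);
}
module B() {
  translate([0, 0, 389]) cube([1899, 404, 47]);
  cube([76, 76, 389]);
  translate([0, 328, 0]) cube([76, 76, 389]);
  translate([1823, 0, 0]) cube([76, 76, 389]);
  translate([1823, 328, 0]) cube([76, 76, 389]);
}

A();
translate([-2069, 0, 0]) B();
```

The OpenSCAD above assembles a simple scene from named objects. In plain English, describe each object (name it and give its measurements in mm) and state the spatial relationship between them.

A is a four-legged stool. The seat is 268×313 mm, 41 mm thick, top at z = 426 mm. It stands on four round legs, each 36 mm in diameter, from z = 0 to the seat underside, each leg's axis is inset half a diameter from the nearest pair of seat edges (so the leg's bounding box is flush with the corner).

B is a long wooden bench with a 1899 mm (x) × 404 mm (y) seat, 47 mm thick, its top surface 436 mm above the floor. Four 76 mm square legs at the seat corners, flush with the edges, run from z = 0 to the seat underside.

The bench is on the floor beside the stool on its −x side.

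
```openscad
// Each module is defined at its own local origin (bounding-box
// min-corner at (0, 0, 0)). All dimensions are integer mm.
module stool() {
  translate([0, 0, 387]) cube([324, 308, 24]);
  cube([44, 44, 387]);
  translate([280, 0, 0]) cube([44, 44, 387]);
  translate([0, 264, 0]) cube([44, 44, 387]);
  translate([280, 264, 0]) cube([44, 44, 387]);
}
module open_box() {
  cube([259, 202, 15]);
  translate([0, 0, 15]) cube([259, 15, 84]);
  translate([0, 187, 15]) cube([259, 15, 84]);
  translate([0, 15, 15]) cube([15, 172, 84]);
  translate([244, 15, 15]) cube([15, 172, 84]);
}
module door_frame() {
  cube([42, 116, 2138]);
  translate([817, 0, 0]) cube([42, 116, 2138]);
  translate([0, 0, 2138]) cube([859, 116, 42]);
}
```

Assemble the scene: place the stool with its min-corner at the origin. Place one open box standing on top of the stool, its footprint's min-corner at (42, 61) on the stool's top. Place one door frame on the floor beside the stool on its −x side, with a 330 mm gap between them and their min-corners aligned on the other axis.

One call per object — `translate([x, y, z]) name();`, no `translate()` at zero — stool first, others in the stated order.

stool();
translate([42, 61, 411]) open_box();
translate([-1189, 0, 0]) door_frame();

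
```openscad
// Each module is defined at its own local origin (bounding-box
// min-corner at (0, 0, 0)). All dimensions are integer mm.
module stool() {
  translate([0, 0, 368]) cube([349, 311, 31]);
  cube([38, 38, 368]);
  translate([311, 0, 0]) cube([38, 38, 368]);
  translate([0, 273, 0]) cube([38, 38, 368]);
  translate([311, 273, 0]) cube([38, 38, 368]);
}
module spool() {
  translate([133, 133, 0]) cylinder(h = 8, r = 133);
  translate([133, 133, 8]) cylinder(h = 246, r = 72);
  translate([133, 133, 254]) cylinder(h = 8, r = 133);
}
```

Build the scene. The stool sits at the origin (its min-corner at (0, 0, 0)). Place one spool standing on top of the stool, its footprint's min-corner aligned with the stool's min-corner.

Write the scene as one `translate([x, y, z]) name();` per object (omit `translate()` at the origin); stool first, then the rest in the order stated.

stool();
translate([0, 0, 399]) spool();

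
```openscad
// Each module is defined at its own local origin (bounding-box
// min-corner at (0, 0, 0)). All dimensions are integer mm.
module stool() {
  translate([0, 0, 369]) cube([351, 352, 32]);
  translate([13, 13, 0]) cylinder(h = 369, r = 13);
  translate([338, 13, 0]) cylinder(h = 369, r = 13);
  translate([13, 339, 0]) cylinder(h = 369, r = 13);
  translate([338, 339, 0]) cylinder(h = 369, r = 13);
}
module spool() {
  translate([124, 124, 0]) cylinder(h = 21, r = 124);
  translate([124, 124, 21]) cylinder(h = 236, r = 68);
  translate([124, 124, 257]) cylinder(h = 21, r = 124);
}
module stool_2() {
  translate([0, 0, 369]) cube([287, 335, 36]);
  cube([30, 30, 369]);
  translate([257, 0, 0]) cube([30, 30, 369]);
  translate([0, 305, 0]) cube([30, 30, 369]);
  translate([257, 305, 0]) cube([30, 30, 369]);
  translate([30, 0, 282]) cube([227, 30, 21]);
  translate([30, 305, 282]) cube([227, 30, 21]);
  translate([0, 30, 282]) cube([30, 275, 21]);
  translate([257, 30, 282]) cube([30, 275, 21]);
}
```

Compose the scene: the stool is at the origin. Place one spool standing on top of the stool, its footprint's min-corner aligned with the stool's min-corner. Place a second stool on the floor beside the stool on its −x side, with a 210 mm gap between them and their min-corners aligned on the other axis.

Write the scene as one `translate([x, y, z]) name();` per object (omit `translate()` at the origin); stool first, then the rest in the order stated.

stool();
translate([0, 0, 401]) spool();
translate([-497, 0, 0]) stool_2();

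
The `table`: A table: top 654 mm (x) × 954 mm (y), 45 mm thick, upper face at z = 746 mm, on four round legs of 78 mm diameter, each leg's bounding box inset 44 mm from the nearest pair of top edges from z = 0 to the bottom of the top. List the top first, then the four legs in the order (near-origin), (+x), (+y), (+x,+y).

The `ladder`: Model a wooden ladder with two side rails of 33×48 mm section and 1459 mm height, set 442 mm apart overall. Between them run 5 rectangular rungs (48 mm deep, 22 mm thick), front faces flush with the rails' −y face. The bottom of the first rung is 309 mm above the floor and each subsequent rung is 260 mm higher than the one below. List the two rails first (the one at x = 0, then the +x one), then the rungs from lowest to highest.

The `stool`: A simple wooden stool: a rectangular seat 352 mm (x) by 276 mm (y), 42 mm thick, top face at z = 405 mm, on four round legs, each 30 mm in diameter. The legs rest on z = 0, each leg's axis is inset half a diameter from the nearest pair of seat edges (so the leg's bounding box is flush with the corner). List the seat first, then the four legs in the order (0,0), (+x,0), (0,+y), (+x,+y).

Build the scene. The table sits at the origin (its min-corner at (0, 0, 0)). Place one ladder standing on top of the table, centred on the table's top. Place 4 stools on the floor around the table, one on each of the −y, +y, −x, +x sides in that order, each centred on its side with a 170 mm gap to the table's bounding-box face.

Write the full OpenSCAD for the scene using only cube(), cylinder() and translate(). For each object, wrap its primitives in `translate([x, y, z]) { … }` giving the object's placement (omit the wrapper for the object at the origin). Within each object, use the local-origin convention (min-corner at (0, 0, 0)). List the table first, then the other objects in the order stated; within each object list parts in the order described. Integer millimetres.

translate([0, 0, 701]) cube([654, 954, 45]);
translate([83, 83, 0]) cylinder(h = 701, r = 39);
translate([571, 83, 0]) cylinder(h = 701, r = 39);
translate([83, 871, 0]) cylinder(h = 701, r = 39);
translate([571, 871, 0]) cylinder(h = 701, r = 39);
translate([106, 453, 746]) {
  cube([33, 48, 1459]);
  translate([409, 0, 0]) cube([33, 48, 1459]);
  translate([33, 0, 309]) cube([376, 48, 22]);
  translate([33, 0, 569]) cube([376, 48, 22]);
  translate([33, 0, 829]) cube([376, 48, 22]);
  translate([33, 0, 1089]) cube([376, 48, 22]);
  translate([33, 0, 1349]) cube([376, 48, 22]);
}
translate([151, -446, 0]) {
  translate([0, 0, 363]) cube([352, 276, 42]);
  translate([15, 15, 0]) cylinder(h = 363, r = 15);
  translate([337, 15, 0]) cylinder(h = 363, r = 15);
  translate([15, 261, 0]) cylinder(h = 363, r = 15);
  translate([337, 261, 0]) cylinder(h = 363, r = 15);
}
translate([151, 1124, 0]) {
  translate([0, 0, 363]) cube([352, 276, 42]);
  translate([15, 15, 0]) cylinder(h = 363, r = 15);
  translate([337, 15, 0]) cylinder(h = 363, r = 15);
  translate([15, 261, 0]) cylinder(h = 363, r = 15);
  translate([337, 261, 0]) cylinder(h = 363, r = 15);
}
translate([-522, 339, 0]) {
  translate([0, 0, 363]) cube([352, 276, 42]);
  translate([15, 15, 0]) cylinder(h = 363, r = 15);
  translate([337, 15, 0]) cylinder(h = 363, r = 15);
  translate([15, 261, 0]) cylinder(h = 363, r = 15);
  translate([337, 261, 0]) cylinder(h = 363, r = 15);
}
translate([824, 339, 0]) {
  translate([0, 0, 363]) cube([352, 276, 42]);
  translate([15, 15, 0]) cylinder(h = 363, r = 15);
  translate([337, 15, 0]) cylinder(h = 363, r = 15);
  translate([15, 261, 0]) cylinder(h = 363, r = 15);
  translate([337, 261, 0]) cylinder(h = 363, r = 15);
}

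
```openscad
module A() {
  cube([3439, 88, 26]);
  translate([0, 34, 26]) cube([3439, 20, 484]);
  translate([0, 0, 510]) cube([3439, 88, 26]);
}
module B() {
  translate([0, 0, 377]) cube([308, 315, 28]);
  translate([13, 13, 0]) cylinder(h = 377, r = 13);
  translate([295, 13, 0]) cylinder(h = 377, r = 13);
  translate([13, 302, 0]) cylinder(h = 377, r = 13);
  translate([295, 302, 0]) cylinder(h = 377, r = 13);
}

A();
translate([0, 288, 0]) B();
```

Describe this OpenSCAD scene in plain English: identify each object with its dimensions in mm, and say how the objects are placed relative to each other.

A is an I-beam lying along x, 3439 mm long. Overall section height 536 mm. Two flanges 88 mm wide (y) and 26 mm thick, one on the floor and one at the top; a web 20 mm thick runs between them, centred on the flange width.

B is a simple wooden stool: a rectangular seat 308 mm (x) by 315 mm (y), 28 mm thick, top face at z = 405 mm, on four round legs, each 26 mm in diameter. The legs rest on z = 0, each leg's axis is inset half a diameter from the nearest pair of seat edges (so the leg's bounding box is flush with the corner).

The stool is on the floor beside the I-beam on its +y side.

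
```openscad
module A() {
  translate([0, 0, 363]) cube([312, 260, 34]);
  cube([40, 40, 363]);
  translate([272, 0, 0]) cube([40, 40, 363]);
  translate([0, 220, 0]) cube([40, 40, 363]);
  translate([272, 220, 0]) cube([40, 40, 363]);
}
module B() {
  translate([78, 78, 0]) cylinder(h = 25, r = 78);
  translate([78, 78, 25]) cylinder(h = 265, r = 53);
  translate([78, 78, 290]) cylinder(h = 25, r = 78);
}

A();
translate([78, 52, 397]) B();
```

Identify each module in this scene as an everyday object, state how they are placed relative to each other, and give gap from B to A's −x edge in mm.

A is a stool. B is a spool. The spool is on top of the stool, centred. The gap from the spool to the stool's −x edge is 78 mm.

The spool's min-x is at 78; the stool's min-x is 0; gap = 78 mm.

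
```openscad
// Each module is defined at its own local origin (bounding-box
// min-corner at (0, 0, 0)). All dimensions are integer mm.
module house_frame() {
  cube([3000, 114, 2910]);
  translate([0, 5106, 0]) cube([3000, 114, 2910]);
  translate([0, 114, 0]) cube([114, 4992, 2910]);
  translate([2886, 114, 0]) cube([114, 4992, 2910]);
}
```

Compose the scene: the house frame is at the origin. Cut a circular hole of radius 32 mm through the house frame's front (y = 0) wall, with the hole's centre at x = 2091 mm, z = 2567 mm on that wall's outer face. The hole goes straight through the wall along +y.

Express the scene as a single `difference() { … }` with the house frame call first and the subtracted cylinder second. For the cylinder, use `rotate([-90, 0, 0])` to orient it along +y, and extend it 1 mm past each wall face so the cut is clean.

difference() {
  house_frame();
  translate([2091, -1, 2567]) rotate([-90, 0, 0]) cylinder(h = 116, r = 32);
}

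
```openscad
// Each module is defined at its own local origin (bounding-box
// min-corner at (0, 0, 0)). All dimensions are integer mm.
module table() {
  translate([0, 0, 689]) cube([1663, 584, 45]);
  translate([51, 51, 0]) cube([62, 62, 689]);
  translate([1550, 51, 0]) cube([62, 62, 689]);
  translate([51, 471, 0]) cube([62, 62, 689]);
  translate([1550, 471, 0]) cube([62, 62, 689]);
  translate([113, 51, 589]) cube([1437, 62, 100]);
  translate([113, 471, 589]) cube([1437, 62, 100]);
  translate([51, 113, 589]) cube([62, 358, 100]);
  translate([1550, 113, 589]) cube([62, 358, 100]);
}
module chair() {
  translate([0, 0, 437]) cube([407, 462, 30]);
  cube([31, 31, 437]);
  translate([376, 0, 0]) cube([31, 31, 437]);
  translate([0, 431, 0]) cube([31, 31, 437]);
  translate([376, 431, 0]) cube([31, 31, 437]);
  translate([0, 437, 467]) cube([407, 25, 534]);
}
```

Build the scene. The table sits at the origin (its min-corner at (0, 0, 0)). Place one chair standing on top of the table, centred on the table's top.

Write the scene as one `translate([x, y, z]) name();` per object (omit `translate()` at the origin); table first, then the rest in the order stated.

table();
translate([628, 61, 734]) chair();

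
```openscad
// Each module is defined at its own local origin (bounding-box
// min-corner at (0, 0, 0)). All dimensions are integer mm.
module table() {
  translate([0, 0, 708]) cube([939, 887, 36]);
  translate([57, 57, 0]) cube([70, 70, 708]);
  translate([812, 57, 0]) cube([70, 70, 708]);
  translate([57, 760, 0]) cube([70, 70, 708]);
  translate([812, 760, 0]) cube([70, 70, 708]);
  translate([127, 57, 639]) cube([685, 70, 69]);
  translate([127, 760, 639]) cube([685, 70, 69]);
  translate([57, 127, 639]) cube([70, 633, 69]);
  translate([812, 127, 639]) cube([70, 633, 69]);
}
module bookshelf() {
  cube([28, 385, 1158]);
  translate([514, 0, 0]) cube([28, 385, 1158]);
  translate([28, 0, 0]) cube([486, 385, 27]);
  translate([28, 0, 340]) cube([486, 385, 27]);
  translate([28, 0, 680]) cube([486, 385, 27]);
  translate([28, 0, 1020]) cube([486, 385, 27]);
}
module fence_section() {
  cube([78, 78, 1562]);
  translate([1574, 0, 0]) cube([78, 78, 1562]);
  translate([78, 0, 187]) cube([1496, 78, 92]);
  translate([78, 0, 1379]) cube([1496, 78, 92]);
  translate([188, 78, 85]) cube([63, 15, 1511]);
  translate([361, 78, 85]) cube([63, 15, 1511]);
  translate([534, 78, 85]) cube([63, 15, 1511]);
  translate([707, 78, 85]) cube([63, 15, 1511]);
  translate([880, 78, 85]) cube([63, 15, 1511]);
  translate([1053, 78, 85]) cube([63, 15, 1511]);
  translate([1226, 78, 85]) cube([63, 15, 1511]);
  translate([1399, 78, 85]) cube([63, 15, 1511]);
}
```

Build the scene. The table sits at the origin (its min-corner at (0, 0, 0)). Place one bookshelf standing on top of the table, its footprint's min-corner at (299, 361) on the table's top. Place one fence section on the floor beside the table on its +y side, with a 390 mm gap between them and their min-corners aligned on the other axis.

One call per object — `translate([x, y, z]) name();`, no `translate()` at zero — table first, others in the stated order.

table();
translate([299, 361, 744]) bookshelf();
translate([0, 1277, 0]) fence_section();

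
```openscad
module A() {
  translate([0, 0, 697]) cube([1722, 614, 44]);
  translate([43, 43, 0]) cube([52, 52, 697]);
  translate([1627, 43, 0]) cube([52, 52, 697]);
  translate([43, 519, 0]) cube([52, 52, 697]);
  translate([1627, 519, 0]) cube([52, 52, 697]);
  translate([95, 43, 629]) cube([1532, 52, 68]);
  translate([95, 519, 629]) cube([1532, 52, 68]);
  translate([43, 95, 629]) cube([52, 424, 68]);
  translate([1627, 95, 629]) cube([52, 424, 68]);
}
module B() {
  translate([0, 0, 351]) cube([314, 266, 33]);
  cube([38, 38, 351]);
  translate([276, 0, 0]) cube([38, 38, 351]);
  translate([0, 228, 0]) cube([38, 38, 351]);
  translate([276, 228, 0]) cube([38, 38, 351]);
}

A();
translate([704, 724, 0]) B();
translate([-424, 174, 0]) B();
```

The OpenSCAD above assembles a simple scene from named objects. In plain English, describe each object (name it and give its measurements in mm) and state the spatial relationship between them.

A is a table: top 1722 mm (x) × 614 mm (y), 44 mm thick, upper face at z = 741 mm, on four 52×52 mm square legs, each inset 43 mm from the nearest pair of top edges, running from z = 0 to the bottom of the top. Four apron rails, 52 mm thick and 68 mm tall, run between adjacent legs with their top edges flush with the underside of the top and their outer faces flush with the legs' outer faces.

B is a four-legged stool. The seat is a 314×266×33 mm slab whose top surface is at z = 384 mm; four square legs, each 38×38 mm in cross-section, run from the floor (z = 0) to the underside of the seat, each flush with a corner of the seat.

Two stools sit around the table at the +y, −x sides.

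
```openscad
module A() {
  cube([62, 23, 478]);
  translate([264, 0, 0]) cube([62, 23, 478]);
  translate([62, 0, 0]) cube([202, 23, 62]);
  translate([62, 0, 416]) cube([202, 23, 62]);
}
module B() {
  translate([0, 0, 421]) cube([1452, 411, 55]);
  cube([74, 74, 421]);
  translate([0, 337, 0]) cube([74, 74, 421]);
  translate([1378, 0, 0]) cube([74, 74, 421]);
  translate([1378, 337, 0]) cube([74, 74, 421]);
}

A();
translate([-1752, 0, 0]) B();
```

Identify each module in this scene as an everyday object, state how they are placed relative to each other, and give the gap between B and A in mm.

A is a picture frame. B is a bench. The bench is on the floor beside the picture frame on its −x side. The gap between the bench and the picture frame is 300 mm.

The bench's nearest face is 300 mm from the picture frame's −x face.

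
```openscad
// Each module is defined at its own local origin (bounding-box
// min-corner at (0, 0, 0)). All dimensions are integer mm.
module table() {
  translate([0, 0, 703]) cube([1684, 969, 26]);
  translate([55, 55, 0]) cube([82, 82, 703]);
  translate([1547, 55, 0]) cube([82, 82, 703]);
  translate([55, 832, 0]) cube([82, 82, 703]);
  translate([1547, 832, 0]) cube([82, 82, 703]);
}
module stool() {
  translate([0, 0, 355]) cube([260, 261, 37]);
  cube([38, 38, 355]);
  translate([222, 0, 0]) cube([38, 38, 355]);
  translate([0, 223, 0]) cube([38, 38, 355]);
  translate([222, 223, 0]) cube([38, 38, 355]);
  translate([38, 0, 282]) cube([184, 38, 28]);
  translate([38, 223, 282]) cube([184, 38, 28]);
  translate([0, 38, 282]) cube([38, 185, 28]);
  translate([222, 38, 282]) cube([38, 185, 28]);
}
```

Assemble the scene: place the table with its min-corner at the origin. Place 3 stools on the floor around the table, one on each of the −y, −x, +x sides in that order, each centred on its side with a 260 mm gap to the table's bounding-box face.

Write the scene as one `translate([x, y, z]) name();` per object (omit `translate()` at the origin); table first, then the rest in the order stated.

table();
translate([712, -521, 0]) stool();
translate([-520, 354, 0]) stool();
translate([1944, 354, 0]) stool();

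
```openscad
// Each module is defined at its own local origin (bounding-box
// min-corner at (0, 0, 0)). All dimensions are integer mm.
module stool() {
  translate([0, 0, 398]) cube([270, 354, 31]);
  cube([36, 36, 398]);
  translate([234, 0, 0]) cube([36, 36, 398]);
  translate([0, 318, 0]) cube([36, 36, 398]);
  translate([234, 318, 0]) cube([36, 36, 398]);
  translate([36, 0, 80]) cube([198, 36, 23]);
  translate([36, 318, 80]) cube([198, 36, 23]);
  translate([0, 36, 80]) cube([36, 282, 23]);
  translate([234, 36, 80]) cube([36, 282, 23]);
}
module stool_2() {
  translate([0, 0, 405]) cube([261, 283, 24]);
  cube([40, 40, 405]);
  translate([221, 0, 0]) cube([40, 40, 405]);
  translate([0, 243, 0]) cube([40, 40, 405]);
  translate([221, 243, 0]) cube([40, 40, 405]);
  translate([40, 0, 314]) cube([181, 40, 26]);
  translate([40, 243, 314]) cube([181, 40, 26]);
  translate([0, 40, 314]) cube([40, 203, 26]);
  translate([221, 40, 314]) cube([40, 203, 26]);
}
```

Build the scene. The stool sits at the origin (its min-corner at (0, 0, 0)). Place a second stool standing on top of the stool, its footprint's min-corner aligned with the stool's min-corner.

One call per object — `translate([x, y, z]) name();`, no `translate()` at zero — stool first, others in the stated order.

stool();
translate([0, 0, 429]) stool_2();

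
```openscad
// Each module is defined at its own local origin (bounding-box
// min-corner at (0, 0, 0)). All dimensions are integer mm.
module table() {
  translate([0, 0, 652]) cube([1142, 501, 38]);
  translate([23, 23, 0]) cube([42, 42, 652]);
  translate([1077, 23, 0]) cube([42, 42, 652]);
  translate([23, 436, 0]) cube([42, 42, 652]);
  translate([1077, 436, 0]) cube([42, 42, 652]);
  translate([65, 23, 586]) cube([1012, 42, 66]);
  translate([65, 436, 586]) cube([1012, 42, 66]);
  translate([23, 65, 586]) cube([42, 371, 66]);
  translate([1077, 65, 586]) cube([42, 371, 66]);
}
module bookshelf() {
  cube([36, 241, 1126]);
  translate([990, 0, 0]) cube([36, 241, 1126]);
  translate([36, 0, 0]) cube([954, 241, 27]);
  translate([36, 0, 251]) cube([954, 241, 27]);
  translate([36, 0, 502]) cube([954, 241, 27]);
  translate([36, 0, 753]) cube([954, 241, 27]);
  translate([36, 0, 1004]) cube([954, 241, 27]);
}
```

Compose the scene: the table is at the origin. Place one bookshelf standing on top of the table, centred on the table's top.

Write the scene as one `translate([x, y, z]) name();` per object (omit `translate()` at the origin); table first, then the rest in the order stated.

table();
translate([58, 130, 690]) bookshelf();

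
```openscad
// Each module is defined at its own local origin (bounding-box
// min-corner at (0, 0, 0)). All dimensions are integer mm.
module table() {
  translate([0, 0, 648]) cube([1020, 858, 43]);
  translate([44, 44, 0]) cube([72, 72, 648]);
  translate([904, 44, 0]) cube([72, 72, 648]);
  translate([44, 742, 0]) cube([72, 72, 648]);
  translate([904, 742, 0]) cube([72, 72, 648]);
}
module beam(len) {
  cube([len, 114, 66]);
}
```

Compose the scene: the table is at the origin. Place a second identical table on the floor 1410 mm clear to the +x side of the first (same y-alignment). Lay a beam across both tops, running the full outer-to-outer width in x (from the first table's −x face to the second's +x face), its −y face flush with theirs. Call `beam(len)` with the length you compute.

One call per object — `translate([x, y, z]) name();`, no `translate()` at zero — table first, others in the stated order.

table();
translate([2430, 0, 0]) table();
translate([0, 0, 691]) beam(3450);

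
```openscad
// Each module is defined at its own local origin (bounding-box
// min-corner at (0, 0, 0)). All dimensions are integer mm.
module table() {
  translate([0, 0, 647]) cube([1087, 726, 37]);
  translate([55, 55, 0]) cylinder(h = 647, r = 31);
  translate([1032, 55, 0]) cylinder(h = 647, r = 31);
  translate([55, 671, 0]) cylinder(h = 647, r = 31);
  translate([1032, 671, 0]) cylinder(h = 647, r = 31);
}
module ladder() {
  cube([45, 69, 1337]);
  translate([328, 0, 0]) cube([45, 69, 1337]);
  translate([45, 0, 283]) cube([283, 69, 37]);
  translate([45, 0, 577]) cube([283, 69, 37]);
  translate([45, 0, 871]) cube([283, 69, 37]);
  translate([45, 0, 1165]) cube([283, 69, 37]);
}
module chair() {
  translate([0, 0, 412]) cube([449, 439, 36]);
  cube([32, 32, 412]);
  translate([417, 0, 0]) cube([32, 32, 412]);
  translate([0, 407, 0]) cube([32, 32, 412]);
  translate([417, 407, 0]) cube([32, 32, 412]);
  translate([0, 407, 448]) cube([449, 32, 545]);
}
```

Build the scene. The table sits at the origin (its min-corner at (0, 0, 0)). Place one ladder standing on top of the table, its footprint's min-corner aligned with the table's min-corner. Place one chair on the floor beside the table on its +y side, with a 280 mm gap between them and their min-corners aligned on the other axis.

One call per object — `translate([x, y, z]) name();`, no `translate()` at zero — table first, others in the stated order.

table();
translate([0, 0, 684]) ladder();
translate([0, 1006, 0]) chair();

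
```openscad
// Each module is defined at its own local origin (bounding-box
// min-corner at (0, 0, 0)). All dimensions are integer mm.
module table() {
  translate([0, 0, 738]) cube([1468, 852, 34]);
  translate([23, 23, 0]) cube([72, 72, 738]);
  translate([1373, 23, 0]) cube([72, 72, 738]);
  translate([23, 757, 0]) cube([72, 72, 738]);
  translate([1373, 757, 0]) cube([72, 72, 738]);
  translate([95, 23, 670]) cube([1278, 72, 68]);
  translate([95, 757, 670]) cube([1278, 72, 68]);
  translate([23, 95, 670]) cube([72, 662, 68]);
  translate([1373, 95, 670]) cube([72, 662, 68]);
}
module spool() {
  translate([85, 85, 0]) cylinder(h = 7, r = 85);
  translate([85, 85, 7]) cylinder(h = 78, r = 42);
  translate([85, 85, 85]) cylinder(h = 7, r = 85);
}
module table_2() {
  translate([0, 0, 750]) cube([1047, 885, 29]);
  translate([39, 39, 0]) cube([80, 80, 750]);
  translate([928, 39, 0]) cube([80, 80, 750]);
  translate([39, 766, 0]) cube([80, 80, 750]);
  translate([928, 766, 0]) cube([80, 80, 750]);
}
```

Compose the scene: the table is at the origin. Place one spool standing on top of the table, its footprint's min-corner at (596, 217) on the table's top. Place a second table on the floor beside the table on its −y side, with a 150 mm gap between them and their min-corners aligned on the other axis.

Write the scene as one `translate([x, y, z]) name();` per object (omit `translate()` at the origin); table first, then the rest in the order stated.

table();
translate([596, 217, 772]) spool();
translate([0, -1035, 0]) table_2();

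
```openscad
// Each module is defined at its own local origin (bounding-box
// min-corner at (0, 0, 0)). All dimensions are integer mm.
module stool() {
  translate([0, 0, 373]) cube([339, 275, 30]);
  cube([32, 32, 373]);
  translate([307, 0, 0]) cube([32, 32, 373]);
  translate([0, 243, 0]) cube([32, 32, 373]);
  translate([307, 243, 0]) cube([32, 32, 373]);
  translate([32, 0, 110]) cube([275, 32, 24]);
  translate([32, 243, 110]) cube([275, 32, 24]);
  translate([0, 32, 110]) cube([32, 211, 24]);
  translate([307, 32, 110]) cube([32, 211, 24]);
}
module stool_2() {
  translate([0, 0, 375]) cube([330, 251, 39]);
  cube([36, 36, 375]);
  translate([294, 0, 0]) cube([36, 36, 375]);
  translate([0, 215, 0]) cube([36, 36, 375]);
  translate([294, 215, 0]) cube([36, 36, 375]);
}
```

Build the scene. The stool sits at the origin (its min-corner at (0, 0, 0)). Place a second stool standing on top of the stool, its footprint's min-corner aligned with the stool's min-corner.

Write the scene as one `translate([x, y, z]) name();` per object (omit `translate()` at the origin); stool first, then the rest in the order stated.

stool();
translate([0, 0, 403]) stool_2();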